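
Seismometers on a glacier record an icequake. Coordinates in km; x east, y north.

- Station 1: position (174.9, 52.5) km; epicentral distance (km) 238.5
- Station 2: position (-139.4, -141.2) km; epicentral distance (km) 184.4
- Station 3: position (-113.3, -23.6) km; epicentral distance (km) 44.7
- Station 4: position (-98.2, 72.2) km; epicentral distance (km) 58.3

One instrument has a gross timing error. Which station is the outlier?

Solve using three stations at a time. Using Station 1, Station 2, Station 4 (subtract circle equations pairwise → linear system) gives (x, y) ≈ (-62.2, 26.3).
Distances from that point to each station vs reported:
  Station 1: calculated 238.5 vs reported 238.5 → residual 0.0 km
  Station 2: calculated 184.4 vs reported 184.4 → residual 0.0 km
  Station 3: calculated 71.4 vs reported 44.7 → residual 26.7 km
  Station 4: calculated 58.4 vs reported 58.3 → residual 0.1 km
Station 1, Station 2, Station 4 are mutually consistent (residuals ≈ 0); Station 3 is off by 26.7 km.

Station 3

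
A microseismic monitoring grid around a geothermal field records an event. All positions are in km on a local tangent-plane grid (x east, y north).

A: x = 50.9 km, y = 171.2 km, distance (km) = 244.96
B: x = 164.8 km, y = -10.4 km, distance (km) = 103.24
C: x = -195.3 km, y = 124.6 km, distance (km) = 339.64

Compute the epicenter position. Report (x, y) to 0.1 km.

Circle about each station: (x − 50.9)² + (y − 171.2)² = 244.96²; (x − 164.8)² + (y + 10.4)² = 103.24²; (x + 195.3)² + (y − 124.6)² = 339.64².
Subtracting the A equation from the B and C equations removes the quadratic terms:
227.8 x − 363.2 y = 44713.85
-492.4 x − 93.2 y = -33582.93
Solving the 2×2 system: x ≈ 81.8, y ≈ -71.8 km.

(81.8, -71.8)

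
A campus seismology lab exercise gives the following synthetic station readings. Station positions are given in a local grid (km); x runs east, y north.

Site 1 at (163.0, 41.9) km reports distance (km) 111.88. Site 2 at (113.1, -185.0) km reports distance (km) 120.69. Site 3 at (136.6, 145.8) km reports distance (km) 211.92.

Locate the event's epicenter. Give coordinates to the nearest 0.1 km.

Circle about each station: (x − 163.0)² + (y − 41.9)² = 111.88²; (x − 113.1)² + (y + 185.0)² = 120.69²; (x − 136.6)² + (y − 145.8)² = 211.92².
Subtracting the Site 1 equation from the Site 2 and Site 3 equations removes the quadratic terms:
-99.8 x − 453.8 y = 16643.06
-52.8 x + 207.8 y = -20800.36
Solving the 2×2 system: x ≈ 133.8, y ≈ -66.1 km.
Check against Site 1 (with the unrounded x, y): √((x − 163.0)²+(y − 41.9)²) = 111.88 ≈ 111.88 km. ✓

(133.8, -66.1)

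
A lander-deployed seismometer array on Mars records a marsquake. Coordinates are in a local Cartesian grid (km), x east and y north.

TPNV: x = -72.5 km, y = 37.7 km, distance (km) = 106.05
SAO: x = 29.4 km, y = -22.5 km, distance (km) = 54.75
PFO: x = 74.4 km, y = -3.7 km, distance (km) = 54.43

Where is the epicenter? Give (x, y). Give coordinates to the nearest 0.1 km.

Circle about each station: (x + 72.5)² + (y − 37.7)² = 106.05²; (x − 29.4)² + (y + 22.5)² = 54.75²; (x − 74.4)² + (y + 3.7)² = 54.43².
Subtracting the TPNV equation from the SAO and PFO equations removes the quadratic terms:
203.8 x − 120.4 y = 2942.11
293.8 x − 82.8 y = 7155.49
Solving the 2×2 system: x ≈ 33.4, y ≈ 32.1 km.

(33.4, 32.1)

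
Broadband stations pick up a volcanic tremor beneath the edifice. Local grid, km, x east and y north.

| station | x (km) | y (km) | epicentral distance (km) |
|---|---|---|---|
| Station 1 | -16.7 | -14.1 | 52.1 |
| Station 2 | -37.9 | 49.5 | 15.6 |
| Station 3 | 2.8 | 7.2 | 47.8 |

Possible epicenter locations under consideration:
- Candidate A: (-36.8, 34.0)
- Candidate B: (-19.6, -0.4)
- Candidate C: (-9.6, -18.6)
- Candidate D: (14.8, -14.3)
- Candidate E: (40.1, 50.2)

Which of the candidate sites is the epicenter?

For each candidate, compare |candidate − station| to the reported distance:
Candidate A: residuals Station 1 0.0, Station 2 0.1, Station 3 0.0 → max 0.1 km
Candidate B: residuals Station 1 38.1, Station 2 37.5, Station 3 24.1 → max 38.1 km
Candidate C: residuals Station 1 43.7, Station 2 58.1, Station 3 19.2 → max 58.1 km
Candidate D: residuals Station 1 20.6, Station 2 67.2, Station 3 23.2 → max 67.2 km
Candidate E: residuals Station 1 33.7, Station 2 62.4, Station 3 9.1 → max 62.4 km
Only Candidate A has all residuals ≈ 0.

Candidate A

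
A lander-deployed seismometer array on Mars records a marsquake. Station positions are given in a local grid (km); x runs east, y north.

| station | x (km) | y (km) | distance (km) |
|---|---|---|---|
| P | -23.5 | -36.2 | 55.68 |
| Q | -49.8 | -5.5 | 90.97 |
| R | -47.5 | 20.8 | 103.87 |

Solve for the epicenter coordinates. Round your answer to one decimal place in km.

(31.1, -47.1)

Circle about each station: (x + 23.5)² + (y + 36.2)² = 55.68²; (x + 49.8)² + (y + 5.5)² = 90.97²; (x + 47.5)² + (y − 20.8)² = 103.87².
Subtracting pairs of circle equations eliminates x²+y² and gives linear equations (the radical axes):
-52.6 x + 61.4 y = -4527.68
-48.0 x + 114.0 y = -6862.51
Solving the 2×2 system: x ≈ 31.1, y ≈ -47.1 km.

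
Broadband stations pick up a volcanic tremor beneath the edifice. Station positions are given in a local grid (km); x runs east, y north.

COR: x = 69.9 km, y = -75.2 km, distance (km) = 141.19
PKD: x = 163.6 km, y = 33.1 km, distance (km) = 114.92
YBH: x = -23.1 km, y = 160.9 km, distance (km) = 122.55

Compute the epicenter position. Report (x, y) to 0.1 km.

Circle about each station: (x − 69.9)² + (y + 75.2)² = 141.19²; (x − 163.6)² + (y − 33.1)² = 114.92²; (x + 23.1)² + (y − 160.9)² = 122.55².
Subtracting the COR equation from the PKD and YBH equations removes the quadratic terms:
187.4 x + 216.6 y = 24047.53
-186.0 x + 472.2 y = 20797.48
Solving the 2×2 system: x ≈ 53.2, y ≈ 65.0 km.

(53.2, 65.0)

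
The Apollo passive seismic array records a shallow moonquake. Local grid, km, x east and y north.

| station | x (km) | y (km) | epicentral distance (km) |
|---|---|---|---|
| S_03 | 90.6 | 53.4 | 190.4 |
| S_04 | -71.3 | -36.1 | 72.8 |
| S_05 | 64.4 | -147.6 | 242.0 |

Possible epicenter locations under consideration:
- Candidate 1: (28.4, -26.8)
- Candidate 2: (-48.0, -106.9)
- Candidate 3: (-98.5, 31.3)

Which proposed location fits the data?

For each candidate, compare |candidate − station| to the reported distance:
Candidate 1: residuals S_03 88.9, S_04 27.3, S_05 115.9 → max 115.9 km
Candidate 2: residuals S_03 21.5, S_04 1.7, S_05 122.5 → max 122.5 km
Candidate 3: residuals S_03 0.0, S_04 0.1, S_05 0.0 → max 0.1 km
Only Candidate 3 has all residuals ≈ 0.

Candidate 3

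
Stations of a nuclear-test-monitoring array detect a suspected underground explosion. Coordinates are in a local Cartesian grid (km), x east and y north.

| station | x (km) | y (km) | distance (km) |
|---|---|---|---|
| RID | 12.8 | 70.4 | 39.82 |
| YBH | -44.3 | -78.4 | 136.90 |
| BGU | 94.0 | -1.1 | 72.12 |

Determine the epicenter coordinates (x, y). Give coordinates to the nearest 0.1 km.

31.8 km east, 35.4 km north

Circle about each station: (x − 12.8)² + (y − 70.4)² = 39.82²; (x + 44.3)² + (y + 78.4)² = 136.90²; (x − 94.0)² + (y + 1.1)² = 72.12².
Subtracting the RID equation from the YBH and BGU equations removes the quadratic terms:
-114.2 x − 297.6 y = -14166.93
162.4 x − 143.0 y = 101.55
Solving the 2×2 system: x ≈ 31.8, y ≈ 35.4 km.
Check against RID (with the unrounded x, y): √((x − 12.8)²+(y − 70.4)²) = 39.82 ≈ 39.82 km. ✓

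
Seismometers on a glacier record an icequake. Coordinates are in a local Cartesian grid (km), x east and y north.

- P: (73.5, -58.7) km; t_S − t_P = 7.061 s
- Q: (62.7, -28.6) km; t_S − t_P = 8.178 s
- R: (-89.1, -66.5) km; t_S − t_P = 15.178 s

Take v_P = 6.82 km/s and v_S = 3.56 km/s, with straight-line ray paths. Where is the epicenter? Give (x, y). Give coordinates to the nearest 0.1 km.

Distance from S−P lag: d = Δt · v_P v_S / (v_P − v_S) = Δt · (6.82·3.56)/(6.82−3.56) ≈ 7.4476·Δt.
So d_P = 52.59, d_Q = 60.91, d_R = 113.04 km.
Circle about each station: (x − 73.5)² + (y + 58.7)² = 52.59²; (x − 62.7)² + (y + 28.6)² = 60.91²; (x + 89.1)² + (y + 66.5)² = 113.04².
Subtracting the P equation from the Q and R equations removes the quadratic terms:
-21.6 x + 60.2 y = -5043.01
-325.2 x − 15.6 y = -6499.21
Solving the 2×2 system: x ≈ 23.6, y ≈ -75.3 km.
Check against P (with the unrounded x, y): √((x − 73.5)²+(y + 58.7)²) = 52.59 ≈ 52.59 km. ✓

23.6 km east, -75.3 km north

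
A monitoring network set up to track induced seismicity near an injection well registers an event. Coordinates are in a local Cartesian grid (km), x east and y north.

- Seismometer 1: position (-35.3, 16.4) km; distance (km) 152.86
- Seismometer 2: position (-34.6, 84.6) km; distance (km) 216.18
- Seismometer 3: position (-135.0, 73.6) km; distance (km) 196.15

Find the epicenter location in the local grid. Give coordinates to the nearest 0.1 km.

-104.1 km east, -120.1 km north

Circle about each station: (x + 35.3)² + (y − 16.4)² = 152.86²; (x + 34.6)² + (y − 84.6)² = 216.18²; (x + 135.0)² + (y − 73.6)² = 196.15².
Subtracting pairs of circle equations eliminates x²+y² and gives linear equations (the radical axes):
1.4 x + 136.4 y = -16528.34
-199.4 x + 114.4 y = 7018.27
Solving the 2×2 system: x ≈ -104.1, y ≈ -120.1 km.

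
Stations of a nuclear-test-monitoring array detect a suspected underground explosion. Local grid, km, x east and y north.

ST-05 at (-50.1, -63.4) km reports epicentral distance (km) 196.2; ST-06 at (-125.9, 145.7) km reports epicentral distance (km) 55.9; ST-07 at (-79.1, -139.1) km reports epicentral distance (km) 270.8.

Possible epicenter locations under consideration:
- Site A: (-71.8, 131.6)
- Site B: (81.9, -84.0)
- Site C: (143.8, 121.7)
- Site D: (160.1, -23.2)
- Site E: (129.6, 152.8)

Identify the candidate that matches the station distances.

For each candidate, compare |candidate − station| to the reported distance:
Site A: residuals ST-05 0.0, ST-06 0.0, ST-07 0.0 → max 0.0 km
Site B: residuals ST-05 62.6, ST-06 253.8, ST-07 100.6 → max 253.8 km
Site C: residuals ST-05 71.9, ST-06 214.9, ST-07 72.3 → max 214.9 km
Site D: residuals ST-05 17.8, ST-06 276.2, ST-07 5.0 → max 276.2 km
Site E: residuals ST-05 84.9, ST-06 199.7, ST-07 88.0 → max 199.7 km
Only Site A has all residuals ≈ 0.

Site A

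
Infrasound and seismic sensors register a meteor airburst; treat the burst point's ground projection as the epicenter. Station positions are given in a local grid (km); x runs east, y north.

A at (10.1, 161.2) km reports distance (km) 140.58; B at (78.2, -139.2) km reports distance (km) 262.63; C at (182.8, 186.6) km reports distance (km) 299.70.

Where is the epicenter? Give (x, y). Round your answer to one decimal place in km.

Circle about each station: (x − 10.1)² + (y − 161.2)² = 140.58²; (x − 78.2)² + (y + 139.2)² = 262.63²; (x − 182.8)² + (y − 186.6)² = 299.70².
Subtracting the A equation from the B and C equations removes the quadratic terms:
136.2 x − 600.8 y = -49807.35
345.4 x + 50.8 y = -27909.40
Solving the 2×2 system: x ≈ -90.0, y ≈ 62.5 km.

-90.0 km east, 62.5 km north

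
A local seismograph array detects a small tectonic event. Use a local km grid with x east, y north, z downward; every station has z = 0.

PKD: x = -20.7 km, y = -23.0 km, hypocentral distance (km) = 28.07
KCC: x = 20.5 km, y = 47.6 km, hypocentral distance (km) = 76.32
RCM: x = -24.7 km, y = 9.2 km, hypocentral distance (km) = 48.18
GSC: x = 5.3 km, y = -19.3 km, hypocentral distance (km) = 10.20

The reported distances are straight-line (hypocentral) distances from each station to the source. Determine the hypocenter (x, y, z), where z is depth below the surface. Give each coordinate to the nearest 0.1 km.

Each station gives a sphere (x−x_i)² + (y−y_i)² + z² = d_i² (stations at z=0).
Subtracting the PKD sphere from KCC and RCM: z² cancels, leaving linear equations in x and y:
82.4 x + 141.2 y = -3308.30
-8.0 x + 64.4 y = -1796.15
Solving: x ≈ 6.302, y ≈ -27.108 km (keep extra digits for the depth step; rounded: 6.3, -27.1).
Then from the PKD sphere: z² = 28.07² − (x + 20.7)² − (y + 23.0)² with x = 6.302, y = -27.108, so z ≈ 6.476 ≈ 6.5 km.
Check against GSC (with the unrounded solution): distance 10.19 ≈ 10.20 km. ✓

x ≈ 6.3 km, y ≈ -27.1 km, depth ≈ 6.5 km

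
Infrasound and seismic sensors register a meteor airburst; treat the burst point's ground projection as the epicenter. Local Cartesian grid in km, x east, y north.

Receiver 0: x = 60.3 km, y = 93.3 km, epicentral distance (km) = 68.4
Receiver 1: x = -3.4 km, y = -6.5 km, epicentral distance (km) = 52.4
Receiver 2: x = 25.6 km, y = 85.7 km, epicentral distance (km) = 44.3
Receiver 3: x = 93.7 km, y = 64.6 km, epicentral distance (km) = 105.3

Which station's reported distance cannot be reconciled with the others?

Receiver 3

Solve using three stations at a time. Using Receiver 0, Receiver 1, Receiver 2 (subtract circle equations pairwise → linear system) gives (x, y) ≈ (14.0, 42.9).
Distances from that point to each station vs reported:
  Receiver 0: calculated 68.4 vs reported 68.4 → residual 0.0 km
  Receiver 1: calculated 52.4 vs reported 52.4 → residual 0.0 km
  Receiver 2: calculated 44.3 vs reported 44.3 → residual 0.0 km
  Receiver 3: calculated 82.6 vs reported 105.3 → residual 22.7 km
Receiver 0, Receiver 1, Receiver 2 are mutually consistent (residuals ≈ 0); Receiver 3 is off by 22.7 km.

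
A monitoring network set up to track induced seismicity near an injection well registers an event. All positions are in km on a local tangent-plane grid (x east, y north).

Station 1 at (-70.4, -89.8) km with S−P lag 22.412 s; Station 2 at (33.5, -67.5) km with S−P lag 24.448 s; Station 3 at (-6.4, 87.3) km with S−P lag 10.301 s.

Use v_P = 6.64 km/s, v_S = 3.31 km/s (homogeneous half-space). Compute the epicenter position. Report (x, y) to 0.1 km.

-67.8 km east, 58.1 km north

Distance from S−P lag: d = Δt · v_P v_S / (v_P − v_S) = Δt · (6.64·3.31)/(6.64−3.31) ≈ 6.6001·Δt.
So d_Station 1 = 147.92, d_Station 2 = 161.36, d_Station 3 = 67.99 km.
Circle about each station: (x + 70.4)² + (y + 89.8)² = 147.92²; (x − 33.5)² + (y + 67.5)² = 161.36²; (x + 6.4)² + (y − 87.3)² = 67.99².
Subtracting the Station 1 equation from the Station 2 and Station 3 equations removes the quadratic terms:
207.8 x + 44.6 y = -11498.42
128.0 x + 354.2 y = 11899.74
Solving the 2×2 system: x ≈ -67.8, y ≈ 58.1 km.
Check against Station 1 (with the unrounded x, y): √((x + 70.4)²+(y + 89.8)²) = 147.92 ≈ 147.92 km. ✓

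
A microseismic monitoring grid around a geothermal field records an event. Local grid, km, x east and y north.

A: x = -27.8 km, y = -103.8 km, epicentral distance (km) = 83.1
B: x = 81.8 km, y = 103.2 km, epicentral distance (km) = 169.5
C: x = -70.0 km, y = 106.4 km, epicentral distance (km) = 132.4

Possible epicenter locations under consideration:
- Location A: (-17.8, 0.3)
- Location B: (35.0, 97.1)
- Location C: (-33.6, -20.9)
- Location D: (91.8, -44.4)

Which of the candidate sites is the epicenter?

Location C

For each candidate, compare |candidate − station| to the reported distance:
Location A: residuals A 21.5, B 26.3, C 14.2 → max 26.3 km
Location B: residuals A 127.4, B 122.3, C 27.0 → max 127.4 km
Location C: residuals A 0.0, B 0.0, C 0.0 → max 0.0 km
Location D: residuals A 50.4, B 21.6, C 88.8 → max 88.8 km
Only Location C has all residuals ≈ 0.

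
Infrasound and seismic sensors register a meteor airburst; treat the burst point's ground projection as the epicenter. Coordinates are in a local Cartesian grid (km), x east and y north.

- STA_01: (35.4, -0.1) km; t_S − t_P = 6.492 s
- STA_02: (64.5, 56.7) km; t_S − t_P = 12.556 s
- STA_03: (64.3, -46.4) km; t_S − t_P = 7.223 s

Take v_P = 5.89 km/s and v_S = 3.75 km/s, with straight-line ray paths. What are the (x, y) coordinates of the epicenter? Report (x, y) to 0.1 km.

-10.2 km east, -49.2 km north

Distance from S−P lag: d = Δt · v_P v_S / (v_P − v_S) = Δt · (5.89·3.75)/(5.89−3.75) ≈ 10.3213·Δt.
So d_STA_01 = 67.01, d_STA_02 = 129.59, d_STA_03 = 74.55 km.
Circle about each station: (x − 35.4)² + (y + 0.1)² = 67.01²; (x − 64.5)² + (y − 56.7)² = 129.59²; (x − 64.3)² + (y + 46.4)² = 74.55².
Subtracting the STA_01 equation from the STA_02 and STA_03 equations removes the quadratic terms:
58.2 x + 113.6 y = -6181.26
57.8 x − 92.6 y = 3966.92
Solving the 2×2 system: x ≈ -10.2, y ≈ -49.2 km.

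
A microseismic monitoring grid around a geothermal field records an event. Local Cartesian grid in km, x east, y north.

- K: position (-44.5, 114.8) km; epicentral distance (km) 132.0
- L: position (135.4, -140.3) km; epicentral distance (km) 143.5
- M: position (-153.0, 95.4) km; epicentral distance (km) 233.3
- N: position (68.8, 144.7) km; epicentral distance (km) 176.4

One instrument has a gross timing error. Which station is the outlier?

Solve using three stations at a time. Using L, M, N (subtract circle equations pairwise → linear system) gives (x, y) ≈ (43.8, -29.9).
Distances from that point to each station vs reported:
  K: calculated 169.5 vs reported 132.0 → residual 37.5 km
  L: calculated 143.5 vs reported 143.5 → residual 0.0 km
  M: calculated 233.3 vs reported 233.3 → residual 0.0 km
  N: calculated 176.4 vs reported 176.4 → residual 0.0 km
L, M, N are mutually consistent (residuals ≈ 0); K is off by 37.5 km.

K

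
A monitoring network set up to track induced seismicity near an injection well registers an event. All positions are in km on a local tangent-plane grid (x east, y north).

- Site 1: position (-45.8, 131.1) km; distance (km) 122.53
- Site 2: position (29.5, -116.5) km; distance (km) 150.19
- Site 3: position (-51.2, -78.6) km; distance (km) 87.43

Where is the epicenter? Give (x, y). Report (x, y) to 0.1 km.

(-53.3, 8.8)

Circle about each station: (x + 45.8)² + (y − 131.1)² = 122.53²; (x − 29.5)² + (y + 116.5)² = 150.19²; (x + 51.2)² + (y + 78.6)² = 87.43².
Subtracting the Site 1 equation from the Site 2 and Site 3 equations removes the quadratic terms:
150.6 x − 495.2 y = -12385.79
-10.8 x − 419.4 y = -3115.85
Solving the 2×2 system: x ≈ -53.3, y ≈ 8.8 km.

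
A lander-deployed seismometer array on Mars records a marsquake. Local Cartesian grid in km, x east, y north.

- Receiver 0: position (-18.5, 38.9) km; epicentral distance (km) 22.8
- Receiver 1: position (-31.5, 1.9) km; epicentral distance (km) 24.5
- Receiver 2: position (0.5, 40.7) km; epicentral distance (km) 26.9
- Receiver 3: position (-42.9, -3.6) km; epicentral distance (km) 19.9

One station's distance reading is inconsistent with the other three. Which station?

Solve using three stations at a time. Using Receiver 0, Receiver 1, Receiver 2 (subtract circle equations pairwise → linear system) gives (x, y) ≈ (-12.2, 17.0).
Distances from that point to each station vs reported:
  Receiver 0: calculated 22.8 vs reported 22.8 → residual 0.0 km
  Receiver 1: calculated 24.5 vs reported 24.5 → residual 0.0 km
  Receiver 2: calculated 26.9 vs reported 26.9 → residual 0.0 km
  Receiver 3: calculated 37.0 vs reported 19.9 → residual 17.1 km
Receiver 0, Receiver 1, Receiver 2 are mutually consistent (residuals ≈ 0); Receiver 3 is off by 17.1 km.

Receiver 3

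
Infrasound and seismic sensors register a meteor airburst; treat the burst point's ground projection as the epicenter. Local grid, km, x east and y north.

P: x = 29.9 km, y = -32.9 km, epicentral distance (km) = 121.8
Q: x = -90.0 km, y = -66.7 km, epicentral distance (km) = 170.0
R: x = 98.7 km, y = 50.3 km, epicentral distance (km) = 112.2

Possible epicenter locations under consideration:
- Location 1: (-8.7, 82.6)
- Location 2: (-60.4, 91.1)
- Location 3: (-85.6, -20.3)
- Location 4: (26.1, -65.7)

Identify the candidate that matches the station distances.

For each candidate, compare |candidate − station| to the reported distance:
Location 1: residuals P 0.0, Q 0.0, R 0.0 → max 0.0 km
Location 2: residuals P 31.6, Q 9.4, R 52.0 → max 52.0 km
Location 3: residuals P 5.6, Q 123.4, R 85.2 → max 123.4 km
Location 4: residuals P 88.8, Q 53.9, R 24.6 → max 88.8 km
Only Location 1 has all residuals ≈ 0.

Location 1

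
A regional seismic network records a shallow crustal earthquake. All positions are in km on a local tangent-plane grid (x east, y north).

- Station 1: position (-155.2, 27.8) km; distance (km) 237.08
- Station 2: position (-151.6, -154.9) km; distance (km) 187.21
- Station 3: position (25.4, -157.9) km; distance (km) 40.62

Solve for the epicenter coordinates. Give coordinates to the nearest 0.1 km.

Circle about each station: (x + 155.2)² + (y − 27.8)² = 237.08²; (x + 151.6)² + (y + 154.9)² = 187.21²; (x − 25.4)² + (y + 157.9)² = 40.62².
Subtracting pairs of circle equations eliminates x²+y² and gives linear equations (the radical axes):
7.2 x − 365.4 y = 43276.03
361.2 x − 371.4 y = 55274.63
Solving the 2×2 system: x ≈ 31.9, y ≈ -117.8 km.
Check against Station 1 (with the unrounded x, y): √((x + 155.2)²+(y − 27.8)²) = 237.08 ≈ 237.08 km. ✓

x ≈ 31.9 km, y ≈ -117.8 km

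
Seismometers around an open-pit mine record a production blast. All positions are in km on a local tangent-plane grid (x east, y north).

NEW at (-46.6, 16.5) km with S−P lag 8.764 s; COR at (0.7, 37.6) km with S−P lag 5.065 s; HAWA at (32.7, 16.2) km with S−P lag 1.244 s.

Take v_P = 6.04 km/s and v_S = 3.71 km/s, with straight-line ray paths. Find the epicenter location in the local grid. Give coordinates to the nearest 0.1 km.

Distance from S−P lag: d = Δt · v_P v_S / (v_P − v_S) = Δt · (6.04·3.71)/(6.04−3.71) ≈ 9.6173·Δt.
So d_NEW = 84.29, d_COR = 48.71, d_HAWA = 11.96 km.
Circle about each station: (x + 46.6)² + (y − 16.5)² = 84.29²; (x − 0.7)² + (y − 37.6)² = 48.71²; (x − 32.7)² + (y − 16.2)² = 11.96².
Subtracting the NEW equation from the COR and HAWA equations removes the quadratic terms:
94.6 x + 42.2 y = 3702.58
158.6 x − 0.6 y = 5849.68
Solving the 2×2 system: x ≈ 36.9, y ≈ 5.0 km.

(36.9, 5.0)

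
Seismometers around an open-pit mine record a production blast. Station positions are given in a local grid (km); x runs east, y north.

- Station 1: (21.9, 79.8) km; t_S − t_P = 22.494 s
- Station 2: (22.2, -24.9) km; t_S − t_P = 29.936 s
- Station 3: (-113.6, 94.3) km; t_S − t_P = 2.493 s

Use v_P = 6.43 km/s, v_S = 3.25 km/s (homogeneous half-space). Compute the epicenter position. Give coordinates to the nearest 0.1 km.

x ≈ -123.3 km, y ≈ 107.5 km

Distance from S−P lag: d = Δt · v_P v_S / (v_P − v_S) = Δt · (6.43·3.25)/(6.43−3.25) ≈ 6.5715·Δt.
So d_Station 1 = 147.82, d_Station 2 = 196.73, d_Station 3 = 16.38 km.
Circle about each station: (x − 21.9)² + (y − 79.8)² = 147.82²; (x − 22.2)² + (y + 24.9)² = 196.73²; (x + 113.6)² + (y − 94.3)² = 16.38².
Subtracting the Station 1 equation from the Station 2 and Station 3 equations removes the quadratic terms:
0.6 x − 209.4 y = -22586.74
-271.0 x + 29.0 y = 36532.25
Solving the 2×2 system: x ≈ -123.3, y ≈ 107.5 km.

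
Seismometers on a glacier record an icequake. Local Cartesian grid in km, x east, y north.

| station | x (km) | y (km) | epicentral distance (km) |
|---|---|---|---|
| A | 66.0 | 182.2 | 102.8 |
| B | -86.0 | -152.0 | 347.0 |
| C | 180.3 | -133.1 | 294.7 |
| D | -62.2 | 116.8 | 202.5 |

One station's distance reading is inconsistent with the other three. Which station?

C

Solve using three stations at a time. Using A, B, D (subtract circle equations pairwise → linear system) gives (x, y) ≈ (140.2, 111.1).
Distances from that point to each station vs reported:
  A: calculated 102.7 vs reported 102.8 → residual 0.1 km
  B: calculated 347.0 vs reported 347.0 → residual 0.0 km
  C: calculated 247.5 vs reported 294.7 → residual 47.2 km
  D: calculated 202.5 vs reported 202.5 → residual 0.0 km
A, B, D are mutually consistent (residuals ≈ 0); C is off by 47.2 km.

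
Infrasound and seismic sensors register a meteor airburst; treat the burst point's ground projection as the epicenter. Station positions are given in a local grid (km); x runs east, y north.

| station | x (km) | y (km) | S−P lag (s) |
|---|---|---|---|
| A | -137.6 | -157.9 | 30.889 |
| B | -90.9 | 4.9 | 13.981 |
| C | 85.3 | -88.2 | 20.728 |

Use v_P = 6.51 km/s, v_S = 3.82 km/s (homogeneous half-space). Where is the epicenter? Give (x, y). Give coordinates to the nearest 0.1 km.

8.6 km east, 87.4 km north

Distance from S−P lag: d = Δt · v_P v_S / (v_P − v_S) = Δt · (6.51·3.82)/(6.51−3.82) ≈ 9.2447·Δt.
So d_A = 285.56, d_B = 129.25, d_C = 191.62 km.
Circle about each station: (x + 137.6)² + (y + 157.9)² = 285.56²; (x + 90.9)² + (y − 4.9)² = 129.25²; (x − 85.3)² + (y + 88.2)² = 191.62².
Subtracting the A equation from the B and C equations removes the quadratic terms:
93.4 x + 325.6 y = 29259.60
445.8 x + 139.4 y = 16015.45
Solving the 2×2 system: x ≈ 8.6, y ≈ 87.4 km.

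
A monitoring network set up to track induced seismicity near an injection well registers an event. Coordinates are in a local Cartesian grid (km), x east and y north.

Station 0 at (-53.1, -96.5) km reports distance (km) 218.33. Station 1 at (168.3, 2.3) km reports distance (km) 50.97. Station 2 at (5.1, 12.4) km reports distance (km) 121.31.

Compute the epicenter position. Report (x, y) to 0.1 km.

(125.2, 29.5)

Circle about each station: (x + 53.1)² + (y + 96.5)² = 218.33²; (x − 168.3)² + (y − 2.3)² = 50.97²; (x − 5.1)² + (y − 12.4)² = 121.31².
Subtracting the Station 0 equation from the Station 1 and Station 2 equations removes the quadratic terms:
442.8 x + 197.6 y = 61268.37
116.4 x + 217.8 y = 20999.78
Solving the 2×2 system: x ≈ 125.2, y ≈ 29.5 km.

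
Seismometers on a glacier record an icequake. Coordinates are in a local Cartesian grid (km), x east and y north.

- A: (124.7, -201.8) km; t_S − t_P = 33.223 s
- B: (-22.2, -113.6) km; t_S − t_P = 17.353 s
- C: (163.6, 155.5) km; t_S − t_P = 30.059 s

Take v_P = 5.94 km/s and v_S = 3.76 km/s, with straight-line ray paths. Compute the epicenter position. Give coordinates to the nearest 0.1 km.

x ≈ -119.8 km, y ≈ 35.0 km

Distance from S−P lag: d = Δt · v_P v_S / (v_P − v_S) = Δt · (5.94·3.76)/(5.94−3.76) ≈ 10.2451·Δt.
So d_A = 340.37, d_B = 177.78, d_C = 307.96 km.
Circle about each station: (x − 124.7)² + (y + 201.8)² = 340.37²; (x + 22.2)² + (y + 113.6)² = 177.78²; (x − 163.6)² + (y − 155.5)² = 307.96².
Subtracting the A equation from the B and C equations removes the quadratic terms:
-293.8 x + 176.4 y = 41370.48
77.8 x + 714.6 y = 15684.26
Solving the 2×2 system: x ≈ -119.8, y ≈ 35.0 km.
Check against A (with the unrounded x, y): √((x − 124.7)²+(y + 201.8)²) = 340.37 ≈ 340.37 km. ✓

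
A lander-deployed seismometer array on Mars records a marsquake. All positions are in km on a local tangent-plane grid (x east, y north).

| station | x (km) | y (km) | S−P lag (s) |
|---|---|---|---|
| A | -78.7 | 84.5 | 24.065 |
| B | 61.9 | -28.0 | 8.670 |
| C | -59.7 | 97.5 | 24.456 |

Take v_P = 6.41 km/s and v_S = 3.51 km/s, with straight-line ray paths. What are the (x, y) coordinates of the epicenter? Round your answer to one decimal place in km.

Distance from S−P lag: d = Δt · v_P v_S / (v_P − v_S) = Δt · (6.41·3.51)/(6.41−3.51) ≈ 7.7583·Δt.
So d_A = 186.70, d_B = 67.26, d_C = 189.74 km.
Circle about each station: (x + 78.7)² + (y − 84.5)² = 186.70²; (x − 61.9)² + (y + 28.0)² = 67.26²; (x + 59.7)² + (y − 97.5)² = 189.74².
Subtracting pairs of circle equations eliminates x²+y² and gives linear equations (the radical axes):
281.2 x − 225.0 y = 21614.65
38.0 x + 26.0 y = -1407.98
Solving the 2×2 system: x ≈ 15.5, y ≈ -76.7 km.
Check against A (with the unrounded x, y): √((x + 78.7)²+(y − 84.5)²) = 186.72 ≈ 186.70 km. ✓

15.5 km east, -76.7 km north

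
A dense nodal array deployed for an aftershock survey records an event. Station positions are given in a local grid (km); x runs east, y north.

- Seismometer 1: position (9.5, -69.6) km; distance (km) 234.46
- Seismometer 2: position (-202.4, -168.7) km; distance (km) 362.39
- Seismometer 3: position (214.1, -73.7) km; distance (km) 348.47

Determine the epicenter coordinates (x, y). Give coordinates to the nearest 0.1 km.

x ≈ -46.0 km, y ≈ 158.2 km

Circle about each station: (x − 9.5)² + (y + 69.6)² = 234.46²; (x + 202.4)² + (y + 168.7)² = 362.39²; (x − 214.1)² + (y + 73.7)² = 348.47².
Subtracting the Seismometer 1 equation from the Seismometer 2 and Seismometer 3 equations removes the quadratic terms:
-423.8 x − 198.2 y = -11863.98
409.2 x − 8.2 y = -20123.76
Solving the 2×2 system: x ≈ -46.0, y ≈ 158.2 km.
Check against Seismometer 1 (with the unrounded x, y): √((x − 9.5)²+(y + 69.6)²) = 234.50 ≈ 234.46 km. ✓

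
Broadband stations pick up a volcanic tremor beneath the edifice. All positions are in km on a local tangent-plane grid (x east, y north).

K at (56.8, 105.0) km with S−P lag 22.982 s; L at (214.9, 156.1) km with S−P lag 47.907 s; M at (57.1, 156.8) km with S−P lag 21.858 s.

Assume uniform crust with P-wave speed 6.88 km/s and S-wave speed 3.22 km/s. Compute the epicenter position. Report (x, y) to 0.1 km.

Distance from S−P lag: d = Δt · v_P v_S / (v_P − v_S) = Δt · (6.88·3.22)/(6.88−3.22) ≈ 6.0529·Δt.
So d_K = 139.11, d_L = 289.98, d_M = 132.30 km.
Circle about each station: (x − 56.8)² + (y − 105.0)² = 139.11²; (x − 214.9)² + (y − 156.1)² = 289.98²; (x − 57.1)² + (y − 156.8)² = 132.30².
Subtracting the K equation from the L and M equations removes the quadratic terms:
316.2 x + 102.2 y = -8438.83
0.6 x + 103.6 y = 15443.71
Solving the 2×2 system: x ≈ -75.0, y ≈ 149.5 km.
Check against K (with the unrounded x, y): √((x − 56.8)²+(y − 105.0)²) = 139.12 ≈ 139.11 km. ✓

(-75.0, 149.5)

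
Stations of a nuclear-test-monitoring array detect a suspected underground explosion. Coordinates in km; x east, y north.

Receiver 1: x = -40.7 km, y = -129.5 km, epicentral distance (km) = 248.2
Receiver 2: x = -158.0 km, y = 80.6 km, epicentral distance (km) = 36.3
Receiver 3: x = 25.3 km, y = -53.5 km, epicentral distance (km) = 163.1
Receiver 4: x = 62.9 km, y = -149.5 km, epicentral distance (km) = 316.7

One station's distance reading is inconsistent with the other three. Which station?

Receiver 3

Solve using three stations at a time. Using Receiver 1, Receiver 2, Receiver 4 (subtract circle equations pairwise → linear system) gives (x, y) ≈ (-128.9, 102.5).
Distances from that point to each station vs reported:
  Receiver 1: calculated 248.2 vs reported 248.2 → residual 0.0 km
  Receiver 2: calculated 36.4 vs reported 36.3 → residual 0.1 km
  Receiver 3: calculated 219.4 vs reported 163.1 → residual 56.3 km
  Receiver 4: calculated 316.7 vs reported 316.7 → residual 0.0 km
Receiver 1, Receiver 2, Receiver 4 are mutually consistent (residuals ≈ 0); Receiver 3 is off by 56.3 km.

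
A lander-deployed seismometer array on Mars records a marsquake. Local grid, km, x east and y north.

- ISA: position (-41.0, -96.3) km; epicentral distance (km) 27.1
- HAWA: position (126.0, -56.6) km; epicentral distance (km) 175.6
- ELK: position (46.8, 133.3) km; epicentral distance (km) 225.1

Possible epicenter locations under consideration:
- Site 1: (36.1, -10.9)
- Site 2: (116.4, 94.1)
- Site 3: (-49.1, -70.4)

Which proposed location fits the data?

For each candidate, compare |candidate − station| to the reported distance:
Site 1: residuals ISA 88.0, HAWA 74.8, ELK 80.5 → max 88.0 km
Site 2: residuals ISA 219.9, HAWA 24.6, ELK 145.2 → max 219.9 km
Site 3: residuals ISA 0.0, HAWA 0.0, ELK 0.0 → max 0.0 km
Only Site 3 has all residuals ≈ 0.

Site 3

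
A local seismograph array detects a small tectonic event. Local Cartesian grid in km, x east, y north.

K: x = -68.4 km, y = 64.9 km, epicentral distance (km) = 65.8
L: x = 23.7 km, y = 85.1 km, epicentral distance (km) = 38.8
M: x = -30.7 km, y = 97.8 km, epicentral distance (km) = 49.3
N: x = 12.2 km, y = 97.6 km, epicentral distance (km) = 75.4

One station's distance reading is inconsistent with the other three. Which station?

Solve using three stations at a time. Using K, L, M (subtract circle equations pairwise → linear system) gives (x, y) ≈ (-3.1, 56.9).
Distances from that point to each station vs reported:
  K: calculated 65.8 vs reported 65.8 → residual 0.0 km
  L: calculated 38.8 vs reported 38.8 → residual 0.0 km
  M: calculated 49.3 vs reported 49.3 → residual 0.0 km
  N: calculated 43.4 vs reported 75.4 → residual 32.0 km
K, L, M are mutually consistent (residuals ≈ 0); N is off by 32.0 km.

N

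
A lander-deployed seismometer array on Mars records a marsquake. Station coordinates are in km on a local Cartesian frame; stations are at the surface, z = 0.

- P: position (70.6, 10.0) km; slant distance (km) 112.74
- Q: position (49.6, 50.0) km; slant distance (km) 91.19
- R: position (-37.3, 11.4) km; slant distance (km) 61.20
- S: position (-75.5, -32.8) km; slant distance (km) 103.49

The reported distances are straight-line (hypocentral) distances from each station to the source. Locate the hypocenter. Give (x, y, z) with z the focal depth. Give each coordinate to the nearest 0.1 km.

Each station gives a sphere (x−x_i)² + (y−y_i)² + z² = d_i² (stations at z=0).
Subtracting the P sphere from Q and R: z² cancels, leaving linear equations in x and y:
-42.0 x + 80.0 y = 4270.49
-215.8 x + 2.8 y = 5401.76
Solving: x ≈ -24.506, y ≈ 40.516 km (keep extra digits for the depth step; rounded: -24.5, 40.5).
Then from the P sphere: z² = 112.74² − (x − 70.6)² − (y − 10.0)² with x = -24.506, y = 40.516, so z ≈ 52.287 ≈ 52.3 km.

x ≈ -24.5 km, y ≈ 40.5 km, depth ≈ 52.3 km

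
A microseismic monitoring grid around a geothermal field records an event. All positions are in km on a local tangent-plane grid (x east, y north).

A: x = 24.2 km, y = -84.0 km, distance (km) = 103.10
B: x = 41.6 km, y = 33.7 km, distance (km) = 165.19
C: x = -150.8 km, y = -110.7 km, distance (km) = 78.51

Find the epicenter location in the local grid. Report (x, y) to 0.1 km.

Circle about each station: (x − 24.2)² + (y + 84.0)² = 103.10²; (x − 41.6)² + (y − 33.7)² = 165.19²; (x + 150.8)² + (y + 110.7)² = 78.51².
Subtracting the A equation from the B and C equations removes the quadratic terms:
34.8 x + 235.4 y = -21433.52
-350.0 x − 53.4 y = 31819.28
Solving the 2×2 system: x ≈ -78.8, y ≈ -79.4 km.

x ≈ -78.8 km, y ≈ -79.4 km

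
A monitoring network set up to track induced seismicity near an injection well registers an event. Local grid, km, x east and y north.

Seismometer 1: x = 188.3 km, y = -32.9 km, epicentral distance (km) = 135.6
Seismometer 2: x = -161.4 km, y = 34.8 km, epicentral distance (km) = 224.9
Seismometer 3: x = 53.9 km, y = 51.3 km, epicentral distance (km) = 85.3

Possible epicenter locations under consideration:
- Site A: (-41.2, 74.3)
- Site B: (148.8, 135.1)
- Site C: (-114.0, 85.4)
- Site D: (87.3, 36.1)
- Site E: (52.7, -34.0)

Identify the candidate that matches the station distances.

For each candidate, compare |candidate − station| to the reported distance:
Site A: residuals Seismometer 1 117.7, Seismometer 2 98.4, Seismometer 3 12.5 → max 117.7 km
Site B: residuals Seismometer 1 37.0, Seismometer 2 101.1, Seismometer 3 41.3 → max 101.1 km
Site C: residuals Seismometer 1 189.0, Seismometer 2 155.6, Seismometer 3 86.0 → max 189.0 km
Site D: residuals Seismometer 1 13.3, Seismometer 2 23.8, Seismometer 3 48.6 → max 48.6 km
Site E: residuals Seismometer 1 0.0, Seismometer 2 0.0, Seismometer 3 0.0 → max 0.0 km
Only Site E has all residuals ≈ 0.

Site E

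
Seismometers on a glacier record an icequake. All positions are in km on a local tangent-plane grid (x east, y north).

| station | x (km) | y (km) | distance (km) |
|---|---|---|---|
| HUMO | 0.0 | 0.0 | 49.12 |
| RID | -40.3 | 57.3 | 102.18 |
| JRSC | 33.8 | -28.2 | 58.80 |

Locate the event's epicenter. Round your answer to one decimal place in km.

x ≈ -23.0 km, y ≈ -43.4 km

Circle about each station: x² + y² = 49.12²; (x + 40.3)² + (y − 57.3)² = 102.18²; (x − 33.8)² + (y + 28.2)² = 58.80².
Subtracting pairs of circle equations eliminates x²+y² and gives linear equations (the radical axes):
-80.6 x + 114.6 y = -3120.60
67.6 x − 56.4 y = 893.01
Solving the 2×2 system: x ≈ -23.0, y ≈ -43.4 km.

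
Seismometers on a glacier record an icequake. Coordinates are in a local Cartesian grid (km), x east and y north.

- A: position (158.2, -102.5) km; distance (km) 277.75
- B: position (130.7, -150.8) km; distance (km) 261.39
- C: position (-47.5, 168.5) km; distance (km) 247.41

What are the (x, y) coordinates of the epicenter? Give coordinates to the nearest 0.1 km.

(-117.5, -68.8)

Circle about each station: (x − 158.2)² + (y + 102.5)² = 277.75²; (x − 130.7)² + (y + 150.8)² = 261.39²; (x + 47.5)² + (y − 168.5)² = 247.41².
Subtracting the A equation from the B and C equations removes the quadratic terms:
-55.0 x − 96.6 y = 13109.97
-411.4 x + 542.0 y = 11048.36
Solving the 2×2 system: x ≈ -117.5, y ≈ -68.8 km.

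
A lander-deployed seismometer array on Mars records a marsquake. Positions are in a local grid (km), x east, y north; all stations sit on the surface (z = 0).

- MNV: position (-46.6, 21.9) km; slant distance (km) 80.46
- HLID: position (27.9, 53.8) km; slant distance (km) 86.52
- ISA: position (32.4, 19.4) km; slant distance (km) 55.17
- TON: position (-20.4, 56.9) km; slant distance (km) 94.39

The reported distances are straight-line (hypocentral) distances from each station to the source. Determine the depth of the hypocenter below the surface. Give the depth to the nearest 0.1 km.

depth ≈ 14.4 km

Each station gives a sphere (x−x_i)² + (y−y_i)² + z² = d_i² (stations at z=0).
Subtracting the MNV sphere from HLID and ISA: z² cancels, leaving linear equations in x and y:
149.0 x + 63.8 y = 9.78
158.0 x − 5.0 y = 2205.03
Solving: x ≈ 13.000, y ≈ -30.207 km (keep extra digits for the depth step; rounded: 13.0, -30.2).
Then from the MNV sphere: z² = 80.46² − (x + 46.6)² − (y − 21.9)² with x = 13.000, y = -30.207, so z ≈ 14.371 ≈ 14.4 km.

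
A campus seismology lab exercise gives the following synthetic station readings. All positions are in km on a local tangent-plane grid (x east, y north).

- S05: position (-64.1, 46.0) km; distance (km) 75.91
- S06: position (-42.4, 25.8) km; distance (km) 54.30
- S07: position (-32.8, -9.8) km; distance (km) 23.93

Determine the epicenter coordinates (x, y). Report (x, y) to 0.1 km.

-48.1 km east, -28.2 km north

Circle about each station: (x + 64.1)² + (y − 46.0)² = 75.91²; (x + 42.4)² + (y − 25.8)² = 54.30²; (x + 32.8)² + (y + 9.8)² = 23.93².
Subtracting pairs of circle equations eliminates x²+y² and gives linear equations (the radical axes):
43.4 x − 40.4 y = -947.57
62.6 x − 111.6 y = 136.75
Solving the 2×2 system: x ≈ -48.1, y ≈ -28.2 km.
Check against S05 (with the unrounded x, y): √((x + 64.1)²+(y − 46.0)²) = 75.90 ≈ 75.91 km. ✓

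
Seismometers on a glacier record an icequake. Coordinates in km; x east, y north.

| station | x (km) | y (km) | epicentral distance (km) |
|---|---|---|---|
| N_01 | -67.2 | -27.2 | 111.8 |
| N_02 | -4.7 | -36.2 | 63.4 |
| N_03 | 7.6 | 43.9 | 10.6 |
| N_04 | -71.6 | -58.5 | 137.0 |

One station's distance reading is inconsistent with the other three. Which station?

N_02

Solve using three stations at a time. Using N_01, N_03, N_04 (subtract circle equations pairwise → linear system) gives (x, y) ≈ (18.2, 45.0).
Distances from that point to each station vs reported:
  N_01: calculated 111.8 vs reported 111.8 → residual 0.0 km
  N_02: calculated 84.4 vs reported 63.4 → residual 21.0 km
  N_03: calculated 10.6 vs reported 10.6 → residual 0.0 km
  N_04: calculated 137.0 vs reported 137.0 → residual 0.0 km
N_01, N_03, N_04 are mutually consistent (residuals ≈ 0); N_02 is off by 21.0 km.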